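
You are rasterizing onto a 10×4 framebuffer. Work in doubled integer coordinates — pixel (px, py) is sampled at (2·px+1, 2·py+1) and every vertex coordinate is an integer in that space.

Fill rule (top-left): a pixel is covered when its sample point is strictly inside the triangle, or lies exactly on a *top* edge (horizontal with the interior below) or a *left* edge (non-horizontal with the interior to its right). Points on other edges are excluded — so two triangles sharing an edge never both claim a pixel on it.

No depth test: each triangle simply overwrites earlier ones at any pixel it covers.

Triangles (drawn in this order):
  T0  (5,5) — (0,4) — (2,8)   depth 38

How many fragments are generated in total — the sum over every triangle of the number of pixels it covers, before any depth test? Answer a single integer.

T0:
  2·area = 18  (B↔C swapped to make it positive)
  edge (5, 5)→(2, 8): d=(-3,3) right/bottom  bias=-1
  edge (2, 8)→(0, 4): d=(-2,-4) top-left  bias=+0
  edge (0, 4)→(5, 5): d=(5,1) right/bottom  bias=-1
    (4,0)@(9, 1): e=[0,42,-24] → ·  [on edge]
    (3,1)@(7, 3): e=[0,30,-12] → ·  [on edge]
    (0,2)@(1, 5): e=[12,2,4] → #
    (1,2)@(3, 5): e=[6,10,2] → #
    (2,2)@(5, 5): e=[0,18,0] → ·  [on edge]
    (0,3)@(1, 7): e=[6,-2,14] → ·
    (1,3)@(3, 7): e=[0,6,12] → ·  [on edge]
    (7,3)@(15, 7): e=[-36,54,0] → ·  [on edge]
  covered (2 px):
    · · · · · · · · · ·
    · · · · · · · · · ·
    # # · · · · · · · ·
    · · · · · · · · · ·

Answer: 2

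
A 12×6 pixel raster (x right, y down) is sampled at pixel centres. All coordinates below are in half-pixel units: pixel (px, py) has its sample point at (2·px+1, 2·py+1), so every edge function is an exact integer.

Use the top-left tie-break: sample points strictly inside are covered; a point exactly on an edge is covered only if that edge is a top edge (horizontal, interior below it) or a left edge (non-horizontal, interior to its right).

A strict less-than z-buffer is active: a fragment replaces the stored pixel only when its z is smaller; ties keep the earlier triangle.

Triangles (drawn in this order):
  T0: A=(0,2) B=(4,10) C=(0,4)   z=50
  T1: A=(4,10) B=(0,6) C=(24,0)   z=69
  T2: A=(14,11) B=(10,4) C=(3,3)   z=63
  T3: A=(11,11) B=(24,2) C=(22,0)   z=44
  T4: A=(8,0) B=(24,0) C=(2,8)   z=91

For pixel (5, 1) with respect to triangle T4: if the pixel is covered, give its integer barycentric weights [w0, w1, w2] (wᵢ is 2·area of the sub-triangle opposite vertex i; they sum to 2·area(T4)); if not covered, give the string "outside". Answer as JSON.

T0:
  2·area = 8
  edge (0, 2)→(4, 10): d=(4,8) right/bottom  bias=-1
  edge (4, 10)→(0, 4): d=(-4,-6) top-left  bias=+0
  edge (0, 4)→(0, 2): d=(0,-2) top-left  bias=+0
    (0,2)@(1, 5): e=[4,2,2] → █
    (1,2)@(3, 5): e=[-12,14,6] → ·
    (0,3)@(1, 7): e=[12,-6,2] → ·
  covered (1 px):
    · · · · · · · · · · · ·
    · · · · · · · · · · · ·
    █ · · · · · · · · · · ·
    · · · · · · · · · · · ·
    · · · · · · · · · · · ·
    · · · · · · · · · · · ·
T1:
  2·area = 120
  edge (4, 10)→(0, 6): d=(-4,-4) top-left  bias=+0
  edge (0, 6)→(24, 0): d=(24,-6) top-left  bias=+0
  edge (24, 0)→(4, 10): d=(-20,10) right/bottom  bias=-1
    (10,0)@(21, 1): e=[104,6,10] → █
    (11,0)@(23, 1): e=[112,18,-10] → ·
    (6,1)@(13, 3): e=[64,6,50] → █
    (7,1)@(15, 3): e=[72,18,30] → █
    (8,1)@(17, 3): e=[80,30,10] → █
    (9,1)@(19, 3): e=[88,42,-10] → ·
    (10,1)@(21, 3): e=[96,54,-30] → ·
    (2,2)@(5, 5): e=[24,6,90] → █
    (3,2)@(7, 5): e=[32,18,70] → █
    (4,2)@(9, 5): e=[40,30,50] → █
    (5,2)@(11, 5): e=[48,42,30] → █
    (7,2)@(15, 5): e=[64,66,-10] → ·
    (0,3)@(1, 7): e=[0,30,90] → █  [on edge]
    (1,4)@(3, 9): e=[0,90,30] → █  [on edge]
    (2,5)@(5, 11): e=[0,150,-30] → ·  [on edge]
  covered (16 px):
    · · · · · · · · · · █ ·
    · · · · · · █ █ █ · · ·
    · · █ █ █ █ █ · · · · ·
    █ █ █ █ █ · · · · · · ·
    · █ █ · · · · · · · · ·
    · · · · · · · · · · · ·
T2:
  2·area = 45  (B↔C swapped to make it positive)
  edge (14, 11)→(3, 3): d=(-11,-8) top-left  bias=+0
  edge (3, 3)→(10, 4): d=(7,1) right/bottom  bias=-1
  edge (10, 4)→(14, 11): d=(4,7) right/bottom  bias=-1
    (1,1)@(3, 3): e=[0,0,45] → ·  [on edge]
    (3,2)@(7, 5): e=[10,10,25] → █
    (4,2)@(9, 5): e=[26,8,11] → █
    (5,2)@(11, 5): e=[42,6,-3] → ·
    (8,2)@(17, 5): e=[90,0,-45] → ·  [on edge]
    (3,3)@(7, 7): e=[-12,24,33] → ·
    (4,3)@(9, 7): e=[4,22,19] → █
    (5,3)@(11, 7): e=[20,20,5] → █
    (6,3)@(13, 7): e=[36,18,-9] → ·
    (4,4)@(9, 9): e=[-18,36,27] → ·
    (5,4)@(11, 9): e=[-2,34,13] → ·
  covered (4 px):
    · · · · · · · · · · · ·
    · · · · · · · · · · · ·
    · · · █ █ · · · · · · ·
    · · · · █ █ · · · · · ·
    · · · · · · · · · · · ·
    · · · · · · · · · · · ·
T3:
  2·area = 44  (B↔C swapped to make it positive)
  edge (11, 11)→(22, 0): d=(11,-11) top-left  bias=+0
  edge (22, 0)→(24, 2): d=(2,2) right/bottom  bias=-1
  edge (24, 2)→(11, 11): d=(-13,9) right/bottom  bias=-1
    (10,0)@(21, 1): e=[0,4,40] → █  [on edge]
    (11,0)@(23, 1): e=[22,0,22] → ·  [on edge]
    (9,1)@(19, 3): e=[0,12,32] → █  [on edge]
    (11,1)@(23, 3): e=[44,4,-4] → ·
    (8,2)@(17, 5): e=[0,20,24] → █  [on edge]
    (10,2)@(21, 5): e=[44,12,-12] → ·
    (7,3)@(15, 7): e=[0,28,16] → █  [on edge]
    (8,3)@(17, 7): e=[22,24,-2] → ·
    (9,3)@(19, 7): e=[44,20,-20] → ·
    (6,4)@(13, 9): e=[0,36,8] → █  [on edge]
    (7,4)@(15, 9): e=[22,32,-10] → ·
    (5,5)@(11, 11): e=[0,44,0] → ·  [on edge]
  covered (7 px):
    · · · · · · · · · · █ ·
    · · · · · · · · · █ █ ·
    · · · · · · · · █ █ · ·
    · · · · · · · █ · · · ·
    · · · · · · █ · · · · ·
    · · · · · · · · · · · ·
T4:
  2·area = 128
  edge (8, 0)→(24, 0): d=(16,0) top-left  bias=+0
  edge (24, 0)→(2, 8): d=(-22,8) right/bottom  bias=-1
  edge (2, 8)→(8, 0): d=(6,-8) top-left  bias=+0
    (4,0)@(9, 1): e=[16,98,14] → █
    (5,0)@(11, 1): e=[16,82,30] → █
    (6,0)@(13, 1): e=[16,66,46] → █
    (7,0)@(15, 1): e=[16,50,62] → █
    (8,0)@(17, 1): e=[16,34,78] → █
    (9,0)@(19, 1): e=[16,18,94] → █
    (10,0)@(21, 1): e=[16,2,110] → █
    (11,0)@(23, 1): e=[16,-14,126] → ·
    (3,1)@(7, 3): e=[48,70,10] → █
    (8,1)@(17, 3): e=[48,-10,90] → ·
    (9,1)@(19, 3): e=[48,-26,106] → ·
    (10,1)@(21, 3): e=[48,-42,122] → ·
  covered (16 px):
    · · · · █ █ █ █ █ █ █ ·
    · · · █ █ █ █ █ · · · ·
    · · █ █ █ · · · · · · ·
    · █ · · · · · · · · · ·
    · · · · · · · · · · · ·
    · · · · · · · · · · · ·

Final: [38,42,48]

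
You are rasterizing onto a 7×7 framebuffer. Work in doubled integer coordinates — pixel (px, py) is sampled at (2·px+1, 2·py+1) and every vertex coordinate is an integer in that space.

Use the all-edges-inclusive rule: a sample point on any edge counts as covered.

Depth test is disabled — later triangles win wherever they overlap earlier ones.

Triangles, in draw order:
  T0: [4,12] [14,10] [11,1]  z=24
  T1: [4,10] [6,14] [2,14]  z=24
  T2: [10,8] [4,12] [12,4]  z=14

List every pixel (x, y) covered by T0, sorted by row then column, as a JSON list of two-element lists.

T0:
  2·area = 96  (B↔C swapped to make it positive)
  edge (4, 12)→(11, 1): d=(7,-11) inclusive
  edge (11, 1)→(14, 10): d=(3,9) inclusive
  edge (14, 10)→(4, 12): d=(-10,2) inclusive
    (5,0)@(11, 1): e=[0,0,96] → X  [on edge]
    (6,0)@(13, 1): e=[22,-18,92] → .
    (5,1)@(11, 3): e=[14,6,76] → X
    (6,1)@(13, 3): e=[36,-12,72] → .
    (4,2)@(9, 5): e=[6,30,60] → X
    (6,2)@(13, 5): e=[50,-6,52] → .
    (4,3)@(9, 7): e=[20,36,40] → X
    (6,3)@(13, 7): e=[64,0,32] → X  [on edge]
    (3,4)@(7, 9): e=[12,60,24] → X
    (2,5)@(5, 11): e=[4,84,8] → X
    (4,5)@(9, 11): e=[48,48,0] → X  [on edge]
    (5,5)@(11, 11): e=[70,30,-4] → .
  covered (14 px):
    . . . . . X .
    . . . . . X .
    . . . . X X .
    . . . . X X X
    . . . X X X X
    . . X X X . .
    . . . . . . .
T1:
  2·area = 16
  edge (4, 10)→(6, 14): d=(2,4) inclusive
  edge (6, 14)→(2, 14): d=(-4,0) inclusive
  edge (2, 14)→(4, 10): d=(2,-4) inclusive
    (1,6)@(3, 13): e=[10,4,2] → X
    (2,6)@(5, 13): e=[2,4,10] → X
    (3,6)@(7, 13): e=[-6,4,18] → .
  covered (2 px):
    . . . . . . .
    . . . . . . .
    . . . . . . .
    . . . . . . .
    . . . . . . .
    . . . . . . .
    . X X . . . .
T2:
  2·area = 16
  edge (10, 8)→(4, 12): d=(-6,4) inclusive
  edge (4, 12)→(12, 4): d=(8,-8) inclusive
  edge (12, 4)→(10, 8): d=(-2,4) inclusive
    (6,1)@(13, 3): e=[18,0,-2] → .  [on edge]
    (5,2)@(11, 5): e=[14,0,2] → X  [on edge]
    (6,2)@(13, 5): e=[6,16,-6] → .
    (4,3)@(9, 7): e=[10,0,6] → X  [on edge]
    (5,3)@(11, 7): e=[2,16,-2] → .
    (3,4)@(7, 9): e=[6,0,10] → X  [on edge]
    (4,4)@(9, 9): e=[-2,16,2] → .
    (2,5)@(5, 11): e=[2,0,14] → X  [on edge]
    (3,5)@(7, 11): e=[-6,16,6] → .
    (1,6)@(3, 13): e=[-2,0,18] → .  [on edge]
    (2,6)@(5, 13): e=[-10,16,10] → .
  covered (4 px):
    . . . . . . .
    . . . . . . .
    . . . . . X .
    . . . . X . .
    . . . X . . .
    . . X . . . .
    . . . . . . .

Answer: [[5,0],[5,1],[4,2],[5,2],[4,3],[5,3],[6,3],[3,4],[4,4],[5,4],[6,4],[2,5],[3,5],[4,5]]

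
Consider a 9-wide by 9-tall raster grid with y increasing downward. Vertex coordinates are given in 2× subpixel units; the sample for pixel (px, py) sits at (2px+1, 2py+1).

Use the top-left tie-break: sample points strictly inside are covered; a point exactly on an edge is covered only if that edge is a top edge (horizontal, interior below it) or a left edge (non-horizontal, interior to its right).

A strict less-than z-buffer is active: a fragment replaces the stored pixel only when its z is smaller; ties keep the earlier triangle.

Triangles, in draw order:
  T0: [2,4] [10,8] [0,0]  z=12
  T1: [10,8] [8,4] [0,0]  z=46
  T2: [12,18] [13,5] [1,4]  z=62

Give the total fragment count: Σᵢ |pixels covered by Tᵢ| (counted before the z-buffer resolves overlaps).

T0:
  2·area = 24  (B↔C swapped to make it positive)
  edge (2, 4)→(0, 0): d=(-2,-4) top-left  bias=+0
  edge (0, 0)→(10, 8): d=(10,8) right/bottom  bias=-1
  edge (10, 8)→(2, 4): d=(-8,-4) top-left  bias=+0
    (0,0)@(1, 1): e=[2,2,20] → X
    (1,0)@(3, 1): e=[10,-14,28] → .
    (0,1)@(1, 3): e=[-2,22,4] → .
    (1,1)@(3, 3): e=[6,6,12] → X
    (2,1)@(5, 3): e=[14,-10,20] → .
    (1,2)@(3, 5): e=[2,26,-4] → .
    (2,2)@(5, 5): e=[10,10,4] → X
    (3,2)@(7, 5): e=[18,-6,12] → .
    (2,3)@(5, 7): e=[6,30,-12] → .
  covered (3 px):
    X . . . . . . . .
    . X . . . . . . .
    . . X . . . . . .
    . . . . . . . . .
    . . . . . . . . .
    . . . . . . . . .
    . . . . . . . . .
    . . . . . . . . .
    . . . . . . . . .
T1:
  2·area = 24  (B↔C swapped to make it positive)
  edge (10, 8)→(0, 0): d=(-10,-8) top-left  bias=+0
  edge (0, 0)→(8, 4): d=(8,4) right/bottom  bias=-1
  edge (8, 4)→(10, 8): d=(2,4) right/bottom  bias=-1
    (2,1)@(5, 3): e=[10,4,10] → X
    (3,1)@(7, 3): e=[26,-4,2] → .
    (2,2)@(5, 5): e=[-10,20,14] → .
    (3,2)@(7, 5): e=[6,12,6] → X
    (4,2)@(9, 5): e=[22,4,-2] → .
    (3,3)@(7, 7): e=[-14,28,10] → .
    (4,3)@(9, 7): e=[2,20,2] → X
    (5,3)@(11, 7): e=[18,12,-6] → .
    (4,4)@(9, 9): e=[-18,36,6] → .
  covered (3 px):
    . . . . . . . . .
    . . X . . . . . .
    . . . X . . . . .
    . . . . X . . . .
    . . . . . . . . .
    . . . . . . . . .
    . . . . . . . . .
    . . . . . . . . .
    . . . . . . . . .
T2:
  2·area = 157  (B↔C swapped to make it positive)
  edge (12, 18)→(1, 4): d=(-11,-14) top-left  bias=+0
  edge (1, 4)→(13, 5): d=(12,1) right/bottom  bias=-1
  edge (13, 5)→(12, 18): d=(-1,13) right/bottom  bias=-1
    (1,2)@(3, 5): e=[17,10,130] → X
    (2,2)@(5, 5): e=[45,8,104] → X
    (3,2)@(7, 5): e=[73,6,78] → X
    (4,2)@(9, 5): e=[101,4,52] → X
    (5,2)@(11, 5): e=[129,2,26] → X
    (6,2)@(13, 5): e=[157,0,0] → .  [on edge]
    (1,3)@(3, 7): e=[-5,34,128] → .
    (2,3)@(5, 7): e=[23,32,102] → X
    (6,3)@(13, 7): e=[135,24,-2] → .
    (2,4)@(5, 9): e=[1,56,100] → X
    (6,4)@(13, 9): e=[113,48,-4] → .
    (2,5)@(5, 11): e=[-21,80,98] → .
  covered (19 px):
    . . . . . . . . .
    . . . . . . . . .
    . X X X X X . . .
    . . X X X X . . .
    . . X X X X . . .
    . . . X X X . . .
    . . . . X X . . .
    . . . . . X . . .
    . . . . . . . . .

Final: 25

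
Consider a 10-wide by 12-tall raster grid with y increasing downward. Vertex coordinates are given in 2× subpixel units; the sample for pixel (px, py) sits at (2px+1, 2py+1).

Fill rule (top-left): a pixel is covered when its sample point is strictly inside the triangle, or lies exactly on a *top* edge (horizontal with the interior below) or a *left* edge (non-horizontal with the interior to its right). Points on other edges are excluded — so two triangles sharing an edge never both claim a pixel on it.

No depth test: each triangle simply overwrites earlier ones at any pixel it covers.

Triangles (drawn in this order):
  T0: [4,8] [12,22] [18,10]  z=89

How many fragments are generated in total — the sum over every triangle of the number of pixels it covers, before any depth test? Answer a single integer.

T0:
  2·area = 180  (B↔C swapped to make it positive)
  edge (4, 8)→(18, 10): d=(14,2) right/bottom  bias=-1
  edge (18, 10)→(12, 22): d=(-6,12) right/bottom  bias=-1
  edge (12, 22)→(4, 8): d=(-8,-14) top-left  bias=+0
    (2,4)@(5, 9): e=[12,162,6] → #
    (3,4)@(7, 9): e=[8,138,34] → #
    (4,4)@(9, 9): e=[4,114,62] → #
    (5,4)@(11, 9): e=[0,90,90] → ·  [on edge]
    (2,5)@(5, 11): e=[40,150,-10] → ·
    (3,5)@(7, 11): e=[36,126,18] → #
    (5,5)@(11, 11): e=[28,78,74] → #
    (6,5)@(13, 11): e=[24,54,102] → #
    (7,5)@(15, 11): e=[20,30,130] → #
    (8,5)@(17, 11): e=[16,6,158] → #
    (9,5)@(19, 11): e=[12,-18,186] → ·
    (3,6)@(7, 13): e=[64,114,2] → #
  covered (22 px):
    · · · · · · · · · ·
    · · · · · · · · · ·
    · · · · · · · · · ·
    · · · · · · · · · ·
    · · # # # · · · · ·
    · · · # # # # # # ·
    · · · # # # # # · ·
    · · · · # # # # · ·
    · · · · · # # · · ·
    · · · · · # # · · ·
    · · · · · · · · · ·
    · · · · · · · · · ·

Final: 22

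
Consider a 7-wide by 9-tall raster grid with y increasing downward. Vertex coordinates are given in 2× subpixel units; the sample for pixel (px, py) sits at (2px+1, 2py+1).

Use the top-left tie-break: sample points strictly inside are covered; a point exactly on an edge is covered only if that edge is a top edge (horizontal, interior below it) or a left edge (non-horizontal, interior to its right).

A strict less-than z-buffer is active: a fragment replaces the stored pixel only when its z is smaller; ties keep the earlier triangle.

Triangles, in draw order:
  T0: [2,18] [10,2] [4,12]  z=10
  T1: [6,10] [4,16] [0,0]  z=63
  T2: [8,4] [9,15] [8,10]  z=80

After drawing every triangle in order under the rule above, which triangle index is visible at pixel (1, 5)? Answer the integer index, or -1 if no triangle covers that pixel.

T0:
  2·area = 16  (B↔C swapped to make it positive)
  edge (2, 18)→(4, 12): d=(2,-6) top-left  bias=+0
  edge (4, 12)→(10, 2): d=(6,-10) top-left  bias=+0
  edge (10, 2)→(2, 18): d=(-8,16) right/bottom  bias=-1
    (3,1)@(7, 3): e=[0,-24,40] → ·  [on edge]
    (3,3)@(7, 7): e=[8,0,8] → #  [on edge]
    (4,3)@(9, 7): e=[20,20,-24] → ·
    (2,4)@(5, 9): e=[0,-8,24] → ·  [on edge]
    (3,4)@(7, 9): e=[12,12,-8] → ·
    (2,5)@(5, 11): e=[4,4,8] → #
    (3,5)@(7, 11): e=[16,24,-24] → ·
    (2,6)@(5, 13): e=[8,16,-8] → ·
    (1,7)@(3, 15): e=[0,8,8] → #  [on edge]
    (2,7)@(5, 15): e=[12,28,-24] → ·
    (0,8)@(1, 17): e=[-8,0,24] → ·  [on edge]
    (1,8)@(3, 17): e=[4,20,-8] → ·
  covered (3 px):
    · · · · · · ·
    · · · · · · ·
    · · · · · · ·
    · · · # · · ·
    · · · · · · ·
    · · # · · · ·
    · · · · · · ·
    · # · · · · ·
    · · · · · · ·
T1:
  2·area = 56
  edge (6, 10)→(4, 16): d=(-2,6) right/bottom  bias=-1
  edge (4, 16)→(0, 0): d=(-4,-16) top-left  bias=+0
  edge (0, 0)→(6, 10): d=(6,10) right/bottom  bias=-1
    (4,0)@(9, 1): e=[0,140,-84] → ·  [on edge]
    (0,1)@(1, 3): e=[44,4,8] → #
    (1,1)@(3, 3): e=[32,36,-12] → ·
    (0,2)@(1, 5): e=[40,-4,20] → ·
    (1,2)@(3, 5): e=[28,28,0] → ·  [on edge]
    (1,3)@(3, 7): e=[24,20,12] → #
    (2,3)@(5, 7): e=[12,52,-8] → ·
    (3,3)@(7, 7): e=[0,84,-28] → ·  [on edge]
    (1,4)@(3, 9): e=[20,12,24] → #
    (2,4)@(5, 9): e=[8,44,4] → #
    (3,4)@(7, 9): e=[-4,76,-16] → ·
    (1,5)@(3, 11): e=[16,4,36] → #
    (2,6)@(5, 13): e=[0,28,28] → ·  [on edge]
    (4,7)@(9, 15): e=[-28,84,0] → ·  [on edge]
  covered (6 px):
    · · · · · · ·
    # · · · · · ·
    · · · · · · ·
    · # · · · · ·
    · # # · · · ·
    · # # · · · ·
    · · · · · · ·
    · · · · · · ·
    · · · · · · ·
T2:
  2·area = 6
  edge (8, 4)→(9, 15): d=(1,11) right/bottom  bias=-1
  edge (9, 15)→(8, 10): d=(-1,-5) top-left  bias=+0
  edge (8, 10)→(8, 4): d=(0,-6) top-left  bias=+0
    (3,2)@(7, 5): e=[12,0,-6] → ·  [on edge]
    (4,7)@(9, 15): e=[0,0,6] → ·  [on edge]
  covered (0 px):
    · · · · · · ·
    · · · · · · ·
    · · · · · · ·
    · · · · · · ·
    · · · · · · ·
    · · · · · · ·
    · · · · · · ·
    · · · · · · ·
    · · · · · · ·

Z-buffer (winner per pixel, '.' = empty):
  . . . . . . .
  1 . . . . . .
  . . . . . . .
  . 1 . 0 . . .
  . 1 1 . . . .
  . 1 0 . . . .
  . . . . . . .
  . 0 . . . . .
  . . . . . . .

Final: 1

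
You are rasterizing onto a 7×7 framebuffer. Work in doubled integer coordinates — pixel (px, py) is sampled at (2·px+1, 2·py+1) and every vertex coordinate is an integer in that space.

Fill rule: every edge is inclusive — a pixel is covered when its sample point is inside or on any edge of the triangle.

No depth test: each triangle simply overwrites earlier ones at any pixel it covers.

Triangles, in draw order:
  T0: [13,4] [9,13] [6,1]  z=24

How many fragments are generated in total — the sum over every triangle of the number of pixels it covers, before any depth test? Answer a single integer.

T0:
  2·area = 75
  edge (13, 4)→(9, 13): d=(-4,9) inclusive
  edge (9, 13)→(6, 1): d=(-3,-12) inclusive
  edge (6, 1)→(13, 4): d=(7,3) inclusive
    (3,1)@(7, 3): e=[58,6,11] → █
    (4,1)@(9, 3): e=[40,30,5] → █
    (5,1)@(11, 3): e=[22,54,-1] → ·
    (3,2)@(7, 5): e=[50,0,25] → █  [on edge]
    (5,2)@(11, 5): e=[14,48,13] → █
    (6,2)@(13, 5): e=[-4,72,7] → ·
    (3,3)@(7, 7): e=[42,-6,39] → ·
    (4,3)@(9, 7): e=[24,18,33] → █
    (6,3)@(13, 7): e=[-12,66,21] → ·
    (4,4)@(9, 9): e=[16,12,47] → █
    (5,4)@(11, 9): e=[-2,36,41] → ·
    (4,5)@(9, 11): e=[8,6,61] → █
    (4,6)@(9, 13): e=[0,0,75] → █  [on edge]
  covered (10 px):
    · · · · · · ·
    · · · █ █ · ·
    · · · █ █ █ ·
    · · · · █ █ ·
    · · · · █ · ·
    · · · · █ · ·
    · · · · █ · ·

Answer: 10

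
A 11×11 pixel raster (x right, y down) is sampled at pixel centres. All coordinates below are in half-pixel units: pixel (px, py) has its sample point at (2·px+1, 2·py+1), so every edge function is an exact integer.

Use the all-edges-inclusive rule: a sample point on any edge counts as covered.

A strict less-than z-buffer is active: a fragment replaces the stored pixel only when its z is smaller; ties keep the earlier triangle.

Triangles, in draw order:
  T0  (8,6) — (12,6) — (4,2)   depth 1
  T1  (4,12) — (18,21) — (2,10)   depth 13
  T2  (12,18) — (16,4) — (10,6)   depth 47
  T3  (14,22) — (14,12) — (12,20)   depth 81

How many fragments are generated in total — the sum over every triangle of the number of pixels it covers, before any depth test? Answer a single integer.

T0:
  2·area = 16  (B↔C swapped to make it positive)
  edge (8, 6)→(4, 2): d=(-4,-4) inclusive
  edge (4, 2)→(12, 6): d=(8,4) inclusive
  edge (12, 6)→(8, 6): d=(-4,0) inclusive
    (1,0)@(3, 1): e=[0,-4,20] → ·  [on edge]
    (2,1)@(5, 3): e=[0,4,12] → █  [on edge]
    (3,1)@(7, 3): e=[8,-4,12] → ·
    (2,2)@(5, 5): e=[-8,20,4] → ·
    (3,2)@(7, 5): e=[0,12,4] → █  [on edge]
    (4,2)@(9, 5): e=[8,4,4] → █
    (5,2)@(11, 5): e=[16,-4,4] → ·
    (3,3)@(7, 7): e=[-8,28,-4] → ·
    (4,3)@(9, 7): e=[0,20,-4] → ·  [on edge]
    (5,4)@(11, 9): e=[0,28,-12] → ·  [on edge]
    (6,5)@(13, 11): e=[0,36,-20] → ·  [on edge]
    (7,6)@(15, 13): e=[0,44,-28] → ·  [on edge]
    (8,7)@(17, 15): e=[0,52,-36] → ·  [on edge]
    (9,8)@(19, 17): e=[0,60,-44] → ·  [on edge]
    (10,9)@(21, 19): e=[0,68,-52] → ·  [on edge]
  covered (3 px):
    · · · · · · · · · · ·
    · · █ · · · · · · · ·
    · · · █ █ · · · · · ·
    · · · · · · · · · · ·
    · · · · · · · · · · ·
    · · · · · · · · · · ·
    · · · · · · · · · · ·
    · · · · · · · · · · ·
    · · · · · · · · · · ·
    · · · · · · · · · · ·
    · · · · · · · · · · ·
T1:
  2·area = 10  (B↔C swapped to make it positive)
  edge (4, 12)→(2, 10): d=(-2,-2) inclusive
  edge (2, 10)→(18, 21): d=(16,11) inclusive
  edge (18, 21)→(4, 12): d=(-14,-9) inclusive
    (0,4)@(1, 9): e=[0,-5,15] → ·  [on edge]
    (1,5)@(3, 11): e=[0,5,5] → █  [on edge]
    (2,5)@(5, 11): e=[4,-17,23] → ·
    (1,6)@(3, 13): e=[-4,37,-23] → ·
    (2,6)@(5, 13): e=[0,15,-5] → ·  [on edge]
    (3,7)@(7, 15): e=[0,25,-15] → ·  [on edge]
    (4,7)@(9, 15): e=[4,3,3] → █
    (5,7)@(11, 15): e=[8,-19,21] → ·
    (4,8)@(9, 17): e=[0,35,-25] → ·  [on edge]
    (5,9)@(11, 19): e=[0,45,-35] → ·  [on edge]
    (7,9)@(15, 19): e=[8,1,1] → █
    (8,9)@(17, 19): e=[12,-21,19] → ·
    (6,10)@(13, 21): e=[0,55,-45] → ·  [on edge]
  covered (3 px):
    · · · · · · · · · · ·
    · · · · · · · · · · ·
    · · · · · · · · · · ·
    · · · · · · · · · · ·
    · · · · · · · · · · ·
    · █ · · · · · · · · ·
    · · · · · · · · · · ·
    · · · · █ · · · · · ·
    · · · · · · · · · · ·
    · · · · · · · █ · · ·
    · · · · · · · · · · ·
T2:
  2·area = 76  (B↔C swapped to make it positive)
  edge (12, 18)→(10, 6): d=(-2,-12) inclusive
  edge (10, 6)→(16, 4): d=(6,-2) inclusive
  edge (16, 4)→(12, 18): d=(-4,14) inclusive
    (9,1)@(19, 3): e=[114,0,-38] → ·  [on edge]
    (6,2)@(13, 5): e=[38,0,38] → █  [on edge]
    (7,2)@(15, 5): e=[62,4,10] → █
    (8,2)@(17, 5): e=[86,8,-18] → ·
    (3,3)@(7, 7): e=[-38,0,114] → ·  [on edge]
    (5,3)@(11, 7): e=[10,8,58] → █
    (8,3)@(17, 7): e=[82,20,-26] → ·
    (0,4)@(1, 9): e=[-114,0,190] → ·  [on edge]
    (5,4)@(11, 9): e=[6,20,50] → █
    (7,4)@(15, 9): e=[54,28,-6] → ·
    (5,5)@(11, 11): e=[2,32,42] → █
    (7,5)@(15, 11): e=[50,40,-14] → ·
  covered (10 px):
    · · · · · · · · · · ·
    · · · · · · · · · · ·
    · · · · · · █ █ · · ·
    · · · · · █ █ █ · · ·
    · · · · · █ █ · · · ·
    · · · · · █ █ · · · ·
    · · · · · · █ · · · ·
    · · · · · · · · · · ·
    · · · · · · · · · · ·
    · · · · · · · · · · ·
    · · · · · · · · · · ·
T3:
  2·area = 20  (B↔C swapped to make it positive)
  edge (14, 22)→(12, 20): d=(-2,-2) inclusive
  edge (12, 20)→(14, 12): d=(2,-8) inclusive
  edge (14, 12)→(14, 22): d=(0,10) inclusive
    (0,4)@(1, 9): e=[0,-110,130] → ·  [on edge]
    (1,5)@(3, 11): e=[0,-90,110] → ·  [on edge]
    (2,6)@(5, 13): e=[0,-70,90] → ·  [on edge]
    (3,7)@(7, 15): e=[0,-50,70] → ·  [on edge]
    (4,8)@(9, 17): e=[0,-30,50] → ·  [on edge]
    (6,8)@(13, 17): e=[8,2,10] → █
    (7,8)@(15, 17): e=[12,18,-10] → ·
    (5,9)@(11, 19): e=[0,-10,30] → ·  [on edge]
    (6,9)@(13, 19): e=[4,6,10] → █
    (7,9)@(15, 19): e=[8,22,-10] → ·
    (6,10)@(13, 21): e=[0,10,10] → █  [on edge]
    (7,10)@(15, 21): e=[4,26,-10] → ·
  covered (3 px):
    · · · · · · · · · · ·
    · · · · · · · · · · ·
    · · · · · · · · · · ·
    · · · · · · · · · · ·
    · · · · · · · · · · ·
    · · · · · · · · · · ·
    · · · · · · · · · · ·
    · · · · · · · · · · ·
    · · · · · · █ · · · ·
    · · · · · · █ · · · ·
    · · · · · · █ · · · ·

Final: 19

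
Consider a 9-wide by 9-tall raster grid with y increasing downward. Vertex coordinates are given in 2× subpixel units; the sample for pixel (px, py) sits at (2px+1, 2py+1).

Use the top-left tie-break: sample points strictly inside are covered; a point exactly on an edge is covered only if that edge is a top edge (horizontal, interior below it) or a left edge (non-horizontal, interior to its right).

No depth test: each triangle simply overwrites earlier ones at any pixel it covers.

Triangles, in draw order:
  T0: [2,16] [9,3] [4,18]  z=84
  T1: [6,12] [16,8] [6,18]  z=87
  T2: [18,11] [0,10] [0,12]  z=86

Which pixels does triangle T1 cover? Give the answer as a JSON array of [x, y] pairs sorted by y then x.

T0:
  2·area = 40
  edge (2, 16)→(9, 3): d=(7,-13) top-left  bias=+0
  edge (9, 3)→(4, 18): d=(-5,15) right/bottom  bias=-1
  edge (4, 18)→(2, 16): d=(-2,-2) top-left  bias=+0
    (4,1)@(9, 3): e=[0,0,40] → ·  [on edge]
    (3,3)@(7, 7): e=[2,10,28] → █
    (4,3)@(9, 7): e=[28,-20,32] → ·
    (3,4)@(7, 9): e=[16,0,24] → ·  [on edge]
    (2,5)@(5, 11): e=[4,20,16] → █
    (3,5)@(7, 11): e=[30,-10,20] → ·
    (2,6)@(5, 13): e=[18,10,12] → █
    (3,6)@(7, 13): e=[44,-20,16] → ·
    (0,7)@(1, 15): e=[-20,60,0] → ·  [on edge]
    (1,7)@(3, 15): e=[6,30,4] → █
    (2,7)@(5, 15): e=[32,0,8] → ·  [on edge]
    (1,8)@(3, 17): e=[20,20,0] → █  [on edge]
  covered (5 px):
    · · · · · · · · ·
    · · · · · · · · ·
    · · · · · · · · ·
    · · · █ · · · · ·
    · · · · · · · · ·
    · · █ · · · · · ·
    · · █ · · · · · ·
    · █ · · · · · · ·
    · █ · · · · · · ·
T1:
  2·area = 60
  edge (6, 12)→(16, 8): d=(10,-4) top-left  bias=+0
  edge (16, 8)→(6, 18): d=(-10,10) right/bottom  bias=-1
  edge (6, 18)→(6, 12): d=(0,-6) top-left  bias=+0
    (8,3)@(17, 7): e=[-6,0,66] → ·  [on edge]
    (7,4)@(15, 9): e=[6,0,54] → ·  [on edge]
    (4,5)@(9, 11): e=[2,40,18] → █
    (5,5)@(11, 11): e=[10,20,30] → █
    (6,5)@(13, 11): e=[18,0,42] → ·  [on edge]
    (3,6)@(7, 13): e=[14,40,6] → █
    (5,6)@(11, 13): e=[30,0,30] → ·  [on edge]
    (3,7)@(7, 15): e=[34,20,6] → █
    (4,7)@(9, 15): e=[42,0,18] → ·  [on edge]
    (3,8)@(7, 17): e=[54,0,6] → ·  [on edge]
  covered (5 px):
    · · · · · · · · ·
    · · · · · · · · ·
    · · · · · · · · ·
    · · · · · · · · ·
    · · · · · · · · ·
    · · · · █ █ · · ·
    · · · █ █ · · · ·
    · · · █ · · · · ·
    · · · · · · · · ·
T2:
  2·area = 36  (B↔C swapped to make it positive)
  edge (18, 11)→(0, 12): d=(-18,1) right/bottom  bias=-1
  edge (0, 12)→(0, 10): d=(0,-2) top-left  bias=+0
  edge (0, 10)→(18, 11): d=(18,1) right/bottom  bias=-1
    (0,5)@(1, 11): e=[17,2,17] → █
    (1,5)@(3, 11): e=[15,6,15] → █
    (2,5)@(5, 11): e=[13,10,13] → █
    (3,5)@(7, 11): e=[11,14,11] → █
    (4,5)@(9, 11): e=[9,18,9] → █
    (5,5)@(11, 11): e=[7,22,7] → █
    (6,5)@(13, 11): e=[5,26,5] → █
    (7,5)@(15, 11): e=[3,30,3] → █
    (8,5)@(17, 11): e=[1,34,1] → █
    (0,6)@(1, 13): e=[-19,2,53] → ·
    (1,6)@(3, 13): e=[-21,6,51] → ·
    (2,6)@(5, 13): e=[-23,10,49] → ·
  covered (9 px):
    · · · · · · · · ·
    · · · · · · · · ·
    · · · · · · · · ·
    · · · · · · · · ·
    · · · · · · · · ·
    █ █ █ █ █ █ █ █ █
    · · · · · · · · ·
    · · · · · · · · ·
    · · · · · · · · ·

Answer: [[4,5],[5,5],[3,6],[4,6],[3,7]]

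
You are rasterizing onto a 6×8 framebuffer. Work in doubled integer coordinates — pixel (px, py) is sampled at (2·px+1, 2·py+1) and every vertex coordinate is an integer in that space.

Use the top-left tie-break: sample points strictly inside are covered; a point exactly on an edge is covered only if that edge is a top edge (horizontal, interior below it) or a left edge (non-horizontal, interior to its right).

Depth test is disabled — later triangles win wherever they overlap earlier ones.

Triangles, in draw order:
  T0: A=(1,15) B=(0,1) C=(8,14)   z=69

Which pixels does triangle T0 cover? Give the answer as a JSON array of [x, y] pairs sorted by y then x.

T0:
  2·area = 99
  edge (1, 15)→(0, 1): d=(-1,-14) top-left  bias=+0
  edge (0, 1)→(8, 14): d=(8,13) right/bottom  bias=-1
  edge (8, 14)→(1, 15): d=(-7,1) right/bottom  bias=-1
    (0,1)@(1, 3): e=[12,3,84] → █
    (1,1)@(3, 3): e=[40,-23,82] → ·
    (0,2)@(1, 5): e=[10,19,70] → █
    (1,2)@(3, 5): e=[38,-7,68] → ·
    (0,3)@(1, 7): e=[8,35,56] → █
    (1,3)@(3, 7): e=[36,9,54] → █
    (2,3)@(5, 7): e=[64,-17,52] → ·
    (0,4)@(1, 9): e=[6,51,42] → █
    (2,4)@(5, 9): e=[62,-1,38] → ·
    (0,5)@(1, 11): e=[4,67,28] → █
    (2,5)@(5, 11): e=[60,15,24] → █
    (3,5)@(7, 11): e=[88,-11,22] → ·
    (0,7)@(1, 15): e=[0,99,0] → ·  [on edge]
  covered (13 px):
    · · · · · ·
    █ · · · · ·
    █ · · · · ·
    █ █ · · · ·
    █ █ · · · ·
    █ █ █ · · ·
    █ █ █ █ · ·
    · · · · · ·

Final: [[0,1],[0,2],[0,3],[1,3],[0,4],[1,4],[0,5],[1,5],[2,5],[0,6],[1,6],[2,6],[3,6]]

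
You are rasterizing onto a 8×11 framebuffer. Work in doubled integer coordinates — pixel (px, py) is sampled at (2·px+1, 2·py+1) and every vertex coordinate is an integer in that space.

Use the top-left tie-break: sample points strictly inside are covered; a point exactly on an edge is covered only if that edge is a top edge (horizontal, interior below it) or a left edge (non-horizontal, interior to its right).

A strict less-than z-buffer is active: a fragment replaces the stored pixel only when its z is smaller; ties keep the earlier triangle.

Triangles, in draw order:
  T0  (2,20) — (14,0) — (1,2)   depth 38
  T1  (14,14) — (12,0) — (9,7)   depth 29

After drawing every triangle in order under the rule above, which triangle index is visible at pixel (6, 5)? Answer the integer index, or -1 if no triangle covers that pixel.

T0:
  2·area = 236  (B↔C swapped to make it positive)
  edge (2, 20)→(1, 2): d=(-1,-18) top-left  bias=+0
  edge (1, 2)→(14, 0): d=(13,-2) top-left  bias=+0
  edge (14, 0)→(2, 20): d=(-12,20) right/bottom  bias=-1
    (4,0)@(9, 1): e=[145,3,88] → X
    (5,0)@(11, 1): e=[181,7,48] → X
    (6,0)@(13, 1): e=[217,11,8] → X
    (7,0)@(15, 1): e=[253,15,-32] → .
    (1,1)@(3, 3): e=[35,17,184] → X
    (2,1)@(5, 3): e=[71,21,144] → X
    (3,1)@(7, 3): e=[107,25,104] → X
    (6,1)@(13, 3): e=[215,37,-16] → .
    (1,2)@(3, 5): e=[33,43,160] → X
    (5,2)@(11, 5): e=[177,59,0] → .  [on edge]
    (1,3)@(3, 7): e=[31,69,136] → X
    (5,3)@(11, 7): e=[175,85,-24] → .
    (2,7)@(5, 15): e=[59,177,0] → .  [on edge]
  covered (26 px):
    . . . . X X X .
    . X X X X X . .
    . X X X X . . .
    . X X X X . . .
    . X X X . . . .
    . X X X . . . .
    . X X . . . . .
    . X . . . . . .
    . X . . . . . .
    . . . . . . . .
    . . . . . . . .
T1:
  2·area = 56  (B↔C swapped to make it positive)
  edge (14, 14)→(9, 7): d=(-5,-7) top-left  bias=+0
  edge (9, 7)→(12, 0): d=(3,-7) top-left  bias=+0
  edge (12, 0)→(14, 14): d=(2,14) right/bottom  bias=-1
    (5,1)@(11, 3): e=[34,2,20] → X
    (6,1)@(13, 3): e=[48,16,-8] → .
    (5,2)@(11, 5): e=[24,8,24] → X
    (6,2)@(13, 5): e=[38,22,-4] → .
    (4,3)@(9, 7): e=[0,0,56] → X  [on edge]
    (6,3)@(13, 7): e=[28,28,0] → .  [on edge]
    (4,4)@(9, 9): e=[-10,6,60] → .
    (5,4)@(11, 9): e=[4,20,32] → X
    (6,4)@(13, 9): e=[18,34,4] → X
    (7,4)@(15, 9): e=[32,48,-24] → .
    (5,5)@(11, 11): e=[-6,26,36] → .
    (6,5)@(13, 11): e=[8,40,8] → X
    (1,10)@(3, 21): e=[-112,0,168] → .  [on edge]
    (7,10)@(15, 21): e=[-28,84,0] → .  [on edge]
  covered (7 px):
    . . . . . . . .
    . . . . . X . .
    . . . . . X . .
    . . . . X X . .
    . . . . . X X .
    . . . . . . X .
    . . . . . . . .
    . . . . . . . .
    . . . . . . . .
    . . . . . . . .
    . . . . . . . .

Z-buffer (winner per pixel, '.' = empty):
  . . . . 0 0 0 .
  . 0 0 0 0 1 . .
  . 0 0 0 0 1 . .
  . 0 0 0 1 1 . .
  . 0 0 0 . 1 1 .
  . 0 0 0 . . 1 .
  . 0 0 . . . . .
  . 0 . . . . . .
  . 0 . . . . . .
  . . . . . . . .
  . . . . . . . .

Result: 1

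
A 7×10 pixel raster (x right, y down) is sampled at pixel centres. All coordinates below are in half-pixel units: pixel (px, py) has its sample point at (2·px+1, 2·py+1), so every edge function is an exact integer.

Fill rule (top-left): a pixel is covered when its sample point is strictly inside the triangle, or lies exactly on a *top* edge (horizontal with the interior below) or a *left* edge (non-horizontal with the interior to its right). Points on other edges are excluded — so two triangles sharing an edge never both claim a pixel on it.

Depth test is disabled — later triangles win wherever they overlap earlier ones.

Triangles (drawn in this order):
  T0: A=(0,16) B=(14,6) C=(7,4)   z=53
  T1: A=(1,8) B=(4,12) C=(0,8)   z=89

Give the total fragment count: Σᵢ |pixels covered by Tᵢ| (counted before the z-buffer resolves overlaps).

T0:
  2·area = 98  (B↔C swapped to make it positive)
  edge (0, 16)→(7, 4): d=(7,-12) top-left  bias=+0
  edge (7, 4)→(14, 6): d=(7,2) right/bottom  bias=-1
  edge (14, 6)→(0, 16): d=(-14,10) right/bottom  bias=-1
    (3,2)@(7, 5): e=[7,7,84] → █
    (4,2)@(9, 5): e=[31,3,64] → █
    (5,2)@(11, 5): e=[55,-1,44] → ·
    (3,3)@(7, 7): e=[21,21,56] → █
    (5,3)@(11, 7): e=[69,13,16] → █
    (6,3)@(13, 7): e=[93,9,-4] → ·
    (2,4)@(5, 9): e=[11,39,48] → █
    (5,4)@(11, 9): e=[83,27,-12] → ·
    (1,5)@(3, 11): e=[1,57,40] → █
    (3,5)@(7, 11): e=[49,49,0] → ·  [on edge]
    (4,5)@(9, 11): e=[73,45,-20] → ·
    (1,6)@(3, 13): e=[15,71,12] → █
  covered (12 px):
    · · · · · · ·
    · · · · · · ·
    · · · █ █ · ·
    · · · █ █ █ ·
    · · █ █ █ · ·
    · █ █ · · · ·
    · █ · · · · ·
    █ · · · · · ·
    · · · · · · ·
    · · · · · · ·
T1:
  2·area = 4
  edge (1, 8)→(4, 12): d=(3,4) right/bottom  bias=-1
  edge (4, 12)→(0, 8): d=(-4,-4) top-left  bias=+0
  edge (0, 8)→(1, 8): d=(1,0) top-left  bias=+0
    (0,4)@(1, 9): e=[3,0,1] → █  [on edge]
    (1,4)@(3, 9): e=[-5,8,1] → ·
    (0,5)@(1, 11): e=[9,-8,3] → ·
    (1,5)@(3, 11): e=[1,0,3] → █  [on edge]
    (2,5)@(5, 11): e=[-7,8,3] → ·
    (1,6)@(3, 13): e=[7,-8,5] → ·
    (2,6)@(5, 13): e=[-1,0,5] → ·  [on edge]
    (3,7)@(7, 15): e=[-3,0,7] → ·  [on edge]
    (4,8)@(9, 17): e=[-5,0,9] → ·  [on edge]
    (5,9)@(11, 19): e=[-7,0,11] → ·  [on edge]
  covered (2 px):
    · · · · · · ·
    · · · · · · ·
    · · · · · · ·
    · · · · · · ·
    █ · · · · · ·
    · █ · · · · ·
    · · · · · · ·
    · · · · · · ·
    · · · · · · ·
    · · · · · · ·

Result: 14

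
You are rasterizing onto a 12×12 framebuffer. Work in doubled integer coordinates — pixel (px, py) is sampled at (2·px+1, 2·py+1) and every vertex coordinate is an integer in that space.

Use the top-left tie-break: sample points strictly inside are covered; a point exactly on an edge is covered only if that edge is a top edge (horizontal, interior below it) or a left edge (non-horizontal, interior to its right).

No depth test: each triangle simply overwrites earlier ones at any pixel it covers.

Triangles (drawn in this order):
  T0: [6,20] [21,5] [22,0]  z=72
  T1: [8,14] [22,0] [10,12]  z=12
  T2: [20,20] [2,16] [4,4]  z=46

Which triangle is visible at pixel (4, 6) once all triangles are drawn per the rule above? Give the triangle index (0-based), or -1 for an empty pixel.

T0:
  2·area = 60  (B↔C swapped to make it positive)
  edge (6, 20)→(22, 0): d=(16,-20) top-left  bias=+0
  edge (22, 0)→(21, 5): d=(-1,5) right/bottom  bias=-1
  edge (21, 5)→(6, 20): d=(-15,15) right/bottom  bias=-1
    (10,1)@(21, 3): e=[28,2,30] → X
    (11,1)@(23, 3): e=[68,-8,0] → .  [on edge]
    (9,2)@(19, 5): e=[20,10,30] → X
    (10,2)@(21, 5): e=[60,0,0] → .  [on edge]
    (8,3)@(17, 7): e=[12,18,30] → X
    (9,3)@(19, 7): e=[52,8,0] → .  [on edge]
    (7,4)@(15, 9): e=[4,26,30] → X
    (8,4)@(17, 9): e=[44,16,0] → .  [on edge]
    (7,5)@(15, 11): e=[36,24,0] → .  [on edge]
    (6,6)@(13, 13): e=[28,32,0] → .  [on edge]
    (5,7)@(11, 15): e=[20,40,0] → .  [on edge]
    (9,7)@(19, 15): e=[180,0,-120] → .  [on edge]
    (4,8)@(9, 17): e=[12,48,0] → .  [on edge]
    (3,9)@(7, 19): e=[4,56,0] → .  [on edge]
    (2,10)@(5, 21): e=[-4,64,0] → .  [on edge]
    (1,11)@(3, 23): e=[-12,72,0] → .  [on edge]
  covered (4 px):
    . . . . . . . . . . . .
    . . . . . . . . . . X .
    . . . . . . . . . X . .
    . . . . . . . . X . . .
    . . . . . . . X . . . .
    . . . . . . . . . . . .
    . . . . . . . . . . . .
    . . . . . . . . . . . .
    . . . . . . . . . . . .
    . . . . . . . . . . . .
    . . . . . . . . . . . .
    . . . . . . . . . . . .
T1:
  degenerate (2·area = 0) — covers nothing
T2:
  2·area = 224
  edge (20, 20)→(2, 16): d=(-18,-4) top-left  bias=+0
  edge (2, 16)→(4, 4): d=(2,-12) top-left  bias=+0
  edge (4, 4)→(20, 20): d=(16,16) right/bottom  bias=-1
    (0,0)@(1, 1): e=[266,-42,0] → .  [on edge]
    (1,1)@(3, 3): e=[238,-14,0] → .  [on edge]
    (2,2)@(5, 5): e=[210,14,0] → .  [on edge]
    (2,3)@(5, 7): e=[174,18,32] → X
    (3,3)@(7, 7): e=[182,42,0] → .  [on edge]
    (2,4)@(5, 9): e=[138,22,64] → X
    (3,4)@(7, 9): e=[146,46,32] → X
    (4,4)@(9, 9): e=[154,70,0] → .  [on edge]
    (1,5)@(3, 11): e=[94,2,128] → X
    (4,5)@(9, 11): e=[118,74,32] → X
    (5,5)@(11, 11): e=[126,98,0] → .  [on edge]
    (1,6)@(3, 13): e=[58,6,160] → X
    (6,6)@(13, 13): e=[98,126,0] → .  [on edge]
    (7,7)@(15, 15): e=[70,154,0] → .  [on edge]
    (8,8)@(17, 17): e=[42,182,0] → .  [on edge]
    (9,9)@(19, 19): e=[14,210,0] → .  [on edge]
    (10,10)@(21, 21): e=[-14,238,0] → .  [on edge]
    (11,11)@(23, 23): e=[-42,266,0] → .  [on edge]
  covered (24 px):
    . . . . . . . . . . . .
    . . . . . . . . . . . .
    . . . . . . . . . . . .
    . . X . . . . . . . . .
    . . X X . . . . . . . .
    . X X X X . . . . . . .
    . X X X X X . . . . . .
    . X X X X X X . . . . .
    . . . X X X X X . . . .
    . . . . . . . . X . . .
    . . . . . . . . . . . .
    . . . . . . . . . . . .

Z-buffer (winner per pixel, '.' = empty):
  . . . . . . . . . . . .
  . . . . . . . . . . 0 .
  . . . . . . . . . 0 . .
  . . 2 . . . . . 0 . . .
  . . 2 2 . . . 0 . . . .
  . 2 2 2 2 . . . . . . .
  . 2 2 2 2 2 . . . . . .
  . 2 2 2 2 2 2 . . . . .
  . . . 2 2 2 2 2 . . . .
  . . . . . . . . 2 . . .
  . . . . . . . . . . . .
  . . . . . . . . . . . .

Final: 2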